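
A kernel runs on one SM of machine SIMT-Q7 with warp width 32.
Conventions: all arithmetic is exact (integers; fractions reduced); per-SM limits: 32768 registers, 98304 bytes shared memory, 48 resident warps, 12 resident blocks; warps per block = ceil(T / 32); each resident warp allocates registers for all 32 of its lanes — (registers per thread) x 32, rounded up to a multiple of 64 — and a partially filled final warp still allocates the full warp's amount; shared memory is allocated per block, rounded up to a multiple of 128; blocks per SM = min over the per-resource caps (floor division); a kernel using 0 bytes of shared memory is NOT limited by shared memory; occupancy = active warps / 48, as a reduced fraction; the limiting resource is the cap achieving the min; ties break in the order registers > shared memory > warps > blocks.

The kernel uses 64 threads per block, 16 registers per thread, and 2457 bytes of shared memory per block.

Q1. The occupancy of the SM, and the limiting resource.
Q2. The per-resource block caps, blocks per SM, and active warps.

Answer: occupancy 1/2, limited by blocks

registers: 32 blocks
shared memory: 38 blocks
warps: 24 blocks
blocks: 12 blocks

Answer: 12 blocks, 24 active warps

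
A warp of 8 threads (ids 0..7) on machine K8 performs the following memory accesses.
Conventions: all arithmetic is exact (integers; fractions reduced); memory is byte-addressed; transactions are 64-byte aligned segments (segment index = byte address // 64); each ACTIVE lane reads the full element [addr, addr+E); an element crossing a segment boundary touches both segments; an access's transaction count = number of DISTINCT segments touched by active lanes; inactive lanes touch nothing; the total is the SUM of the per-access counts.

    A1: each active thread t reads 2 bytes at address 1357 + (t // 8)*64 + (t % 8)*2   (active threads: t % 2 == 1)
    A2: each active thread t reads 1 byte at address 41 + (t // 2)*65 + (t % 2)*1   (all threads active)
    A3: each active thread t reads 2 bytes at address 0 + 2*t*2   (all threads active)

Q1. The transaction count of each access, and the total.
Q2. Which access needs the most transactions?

A1: 1 transaction
A2: 4 transactions
A3: 1 transaction

Answer: 1,4,1; total 6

Answer: A2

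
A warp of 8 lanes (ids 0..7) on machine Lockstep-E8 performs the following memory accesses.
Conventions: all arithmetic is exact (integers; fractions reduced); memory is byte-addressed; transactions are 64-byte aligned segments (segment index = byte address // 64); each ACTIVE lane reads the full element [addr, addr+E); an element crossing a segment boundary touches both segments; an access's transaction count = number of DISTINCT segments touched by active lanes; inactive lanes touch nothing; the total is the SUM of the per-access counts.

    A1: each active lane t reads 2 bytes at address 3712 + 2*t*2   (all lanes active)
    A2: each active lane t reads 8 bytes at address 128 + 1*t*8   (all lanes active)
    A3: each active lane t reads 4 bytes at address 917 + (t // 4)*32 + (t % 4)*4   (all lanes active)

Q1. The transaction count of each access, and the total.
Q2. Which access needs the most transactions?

A1: 1 transaction
A2: 1 transaction
A3: 2 transactions

Answer: 1,1,2; total 4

Answer: A3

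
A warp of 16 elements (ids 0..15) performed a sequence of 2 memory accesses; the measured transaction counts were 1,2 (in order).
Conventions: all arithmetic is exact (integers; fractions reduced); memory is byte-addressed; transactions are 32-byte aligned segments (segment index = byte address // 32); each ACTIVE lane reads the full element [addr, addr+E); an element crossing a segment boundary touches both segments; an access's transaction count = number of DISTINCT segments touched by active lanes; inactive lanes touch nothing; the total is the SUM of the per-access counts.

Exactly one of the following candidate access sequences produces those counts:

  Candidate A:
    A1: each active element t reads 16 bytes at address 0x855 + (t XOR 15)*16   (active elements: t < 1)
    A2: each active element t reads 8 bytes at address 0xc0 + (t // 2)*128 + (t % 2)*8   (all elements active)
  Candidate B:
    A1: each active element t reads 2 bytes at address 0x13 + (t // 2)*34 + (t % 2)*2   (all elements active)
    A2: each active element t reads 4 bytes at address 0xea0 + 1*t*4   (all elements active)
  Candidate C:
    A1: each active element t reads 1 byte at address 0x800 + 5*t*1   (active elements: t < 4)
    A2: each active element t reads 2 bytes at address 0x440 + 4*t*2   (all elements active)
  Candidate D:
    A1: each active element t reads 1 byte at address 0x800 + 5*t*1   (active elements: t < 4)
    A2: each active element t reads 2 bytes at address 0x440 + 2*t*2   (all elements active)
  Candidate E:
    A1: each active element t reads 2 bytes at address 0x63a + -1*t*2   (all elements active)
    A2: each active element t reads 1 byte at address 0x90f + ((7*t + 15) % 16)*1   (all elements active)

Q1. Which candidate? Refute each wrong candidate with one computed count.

A: A2 gives 8 transactions, not 2
B: A1 gives 9 transactions, not 1
C: A2 gives 4 transactions, not 2
E: A1 gives 2 transactions, not 1
D: all counts match (1,2)

Answer: D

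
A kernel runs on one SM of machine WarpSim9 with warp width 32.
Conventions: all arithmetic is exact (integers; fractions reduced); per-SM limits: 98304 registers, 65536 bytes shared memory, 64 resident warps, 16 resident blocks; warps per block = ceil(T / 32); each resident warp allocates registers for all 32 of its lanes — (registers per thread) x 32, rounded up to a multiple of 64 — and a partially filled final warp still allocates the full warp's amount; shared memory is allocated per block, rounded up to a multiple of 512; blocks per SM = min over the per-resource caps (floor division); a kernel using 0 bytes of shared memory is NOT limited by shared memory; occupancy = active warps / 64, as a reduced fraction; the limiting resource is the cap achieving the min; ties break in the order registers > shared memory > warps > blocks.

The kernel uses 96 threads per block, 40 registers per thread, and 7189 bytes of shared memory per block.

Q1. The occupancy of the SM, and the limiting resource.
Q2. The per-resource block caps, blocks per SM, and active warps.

Answer: occupancy 3/8, limited by shared memory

registers: 25 blocks
shared memory: 8 blocks
warps: 21 blocks
blocks: 16 blocks

Answer: 8 blocks, 24 active warps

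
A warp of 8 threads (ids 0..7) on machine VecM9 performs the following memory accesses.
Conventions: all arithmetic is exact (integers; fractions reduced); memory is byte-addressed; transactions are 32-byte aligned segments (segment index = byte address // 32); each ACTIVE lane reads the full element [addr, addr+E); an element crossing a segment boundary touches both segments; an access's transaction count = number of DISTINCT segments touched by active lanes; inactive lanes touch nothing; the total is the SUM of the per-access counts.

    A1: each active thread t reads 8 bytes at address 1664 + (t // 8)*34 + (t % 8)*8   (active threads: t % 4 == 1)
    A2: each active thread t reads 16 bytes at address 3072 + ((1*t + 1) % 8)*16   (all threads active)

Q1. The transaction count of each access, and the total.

A1: 2 transactions
A2: 4 transactions

Answer: 2,4; total 6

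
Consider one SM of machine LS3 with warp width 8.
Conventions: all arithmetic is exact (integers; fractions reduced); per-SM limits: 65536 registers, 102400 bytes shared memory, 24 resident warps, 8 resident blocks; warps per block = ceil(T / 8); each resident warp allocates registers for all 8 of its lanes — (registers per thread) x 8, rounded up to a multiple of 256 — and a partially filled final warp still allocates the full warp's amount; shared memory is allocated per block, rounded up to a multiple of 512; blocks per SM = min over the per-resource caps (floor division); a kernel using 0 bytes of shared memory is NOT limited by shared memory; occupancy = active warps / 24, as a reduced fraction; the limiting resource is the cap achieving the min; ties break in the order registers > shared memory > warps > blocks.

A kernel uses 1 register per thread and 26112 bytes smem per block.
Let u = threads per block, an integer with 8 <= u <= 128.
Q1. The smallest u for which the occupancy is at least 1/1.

Answer: u = 57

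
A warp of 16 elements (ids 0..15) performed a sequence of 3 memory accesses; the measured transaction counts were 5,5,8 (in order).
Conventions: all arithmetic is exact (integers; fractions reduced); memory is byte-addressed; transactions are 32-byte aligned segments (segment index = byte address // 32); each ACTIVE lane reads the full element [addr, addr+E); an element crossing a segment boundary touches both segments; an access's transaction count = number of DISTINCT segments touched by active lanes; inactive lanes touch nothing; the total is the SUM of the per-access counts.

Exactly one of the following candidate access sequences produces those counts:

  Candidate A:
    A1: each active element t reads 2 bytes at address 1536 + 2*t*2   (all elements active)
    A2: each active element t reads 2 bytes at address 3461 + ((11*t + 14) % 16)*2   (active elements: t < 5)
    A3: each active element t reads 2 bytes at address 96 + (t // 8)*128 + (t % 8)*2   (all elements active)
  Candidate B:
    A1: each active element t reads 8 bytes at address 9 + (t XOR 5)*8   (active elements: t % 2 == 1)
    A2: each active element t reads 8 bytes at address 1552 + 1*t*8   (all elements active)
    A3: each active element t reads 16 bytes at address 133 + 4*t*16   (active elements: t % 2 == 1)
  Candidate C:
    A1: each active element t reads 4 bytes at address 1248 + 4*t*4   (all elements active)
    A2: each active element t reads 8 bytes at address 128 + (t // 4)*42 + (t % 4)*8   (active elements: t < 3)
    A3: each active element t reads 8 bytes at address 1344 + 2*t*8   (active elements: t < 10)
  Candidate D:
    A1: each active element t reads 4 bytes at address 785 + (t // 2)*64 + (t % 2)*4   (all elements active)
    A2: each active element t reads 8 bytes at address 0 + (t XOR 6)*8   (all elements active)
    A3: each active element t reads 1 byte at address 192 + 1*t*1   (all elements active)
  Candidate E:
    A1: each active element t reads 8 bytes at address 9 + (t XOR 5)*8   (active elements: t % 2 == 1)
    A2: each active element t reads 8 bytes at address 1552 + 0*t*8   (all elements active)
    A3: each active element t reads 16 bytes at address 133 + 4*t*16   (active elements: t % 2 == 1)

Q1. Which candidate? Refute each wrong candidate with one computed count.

A: A1 gives 2 transactions, not 5
C: A1 gives 8 transactions, not 5
D: A1 gives 8 transactions, not 5
E: A2 gives 1 transaction, not 5
B: all counts match (5,5,8)

Answer: B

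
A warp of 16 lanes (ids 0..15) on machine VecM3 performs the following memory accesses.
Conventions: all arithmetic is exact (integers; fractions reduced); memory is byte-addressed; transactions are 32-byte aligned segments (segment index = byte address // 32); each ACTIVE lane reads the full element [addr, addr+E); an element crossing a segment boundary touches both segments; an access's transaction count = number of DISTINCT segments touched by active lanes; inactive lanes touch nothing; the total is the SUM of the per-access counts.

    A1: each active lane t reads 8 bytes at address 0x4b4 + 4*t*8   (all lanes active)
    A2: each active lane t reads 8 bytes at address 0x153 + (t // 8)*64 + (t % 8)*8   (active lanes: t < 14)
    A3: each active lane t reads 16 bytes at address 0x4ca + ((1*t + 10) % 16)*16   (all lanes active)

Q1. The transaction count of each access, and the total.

A1: 16 transactions
A2: 5 transactions
A3: 9 transactions

Answer: 16,5,9; total 30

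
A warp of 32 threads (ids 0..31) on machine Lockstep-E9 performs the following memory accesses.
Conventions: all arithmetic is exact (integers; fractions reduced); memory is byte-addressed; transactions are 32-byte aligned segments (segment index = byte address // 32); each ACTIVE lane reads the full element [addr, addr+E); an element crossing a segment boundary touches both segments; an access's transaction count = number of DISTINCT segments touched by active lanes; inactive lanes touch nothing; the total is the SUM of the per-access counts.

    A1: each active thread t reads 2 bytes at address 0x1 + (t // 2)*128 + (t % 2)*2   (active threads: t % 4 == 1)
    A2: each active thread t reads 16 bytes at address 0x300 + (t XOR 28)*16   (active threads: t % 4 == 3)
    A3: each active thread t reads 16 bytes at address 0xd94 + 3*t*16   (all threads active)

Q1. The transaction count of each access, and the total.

A1: 8 transactions
A2: 8 transactions
A3: 48 transactions

Answer: 8,8,48; total 64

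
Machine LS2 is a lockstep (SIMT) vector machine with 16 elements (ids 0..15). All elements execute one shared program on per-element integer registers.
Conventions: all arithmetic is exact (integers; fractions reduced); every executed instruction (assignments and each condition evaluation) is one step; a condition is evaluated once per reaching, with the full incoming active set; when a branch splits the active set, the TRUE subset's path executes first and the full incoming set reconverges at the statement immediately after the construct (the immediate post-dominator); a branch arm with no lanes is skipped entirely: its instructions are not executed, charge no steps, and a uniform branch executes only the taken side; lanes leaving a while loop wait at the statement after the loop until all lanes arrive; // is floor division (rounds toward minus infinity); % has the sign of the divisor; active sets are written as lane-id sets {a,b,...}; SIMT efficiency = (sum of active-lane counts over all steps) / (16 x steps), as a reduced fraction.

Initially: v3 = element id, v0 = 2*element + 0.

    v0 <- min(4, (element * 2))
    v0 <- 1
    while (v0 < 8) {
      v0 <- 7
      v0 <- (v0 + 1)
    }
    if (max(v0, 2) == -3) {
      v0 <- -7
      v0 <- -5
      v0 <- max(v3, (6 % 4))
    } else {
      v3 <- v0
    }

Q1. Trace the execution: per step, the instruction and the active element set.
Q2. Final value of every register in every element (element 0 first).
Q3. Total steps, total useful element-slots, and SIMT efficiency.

step 0: v0 <- min(4, (element * 2))  {0,1,2,3,4,5,6,7,8,9,10,11,12,13,14,15}
step 1: v0 <- 1                      {0,1,2,3,4,5,6,7,8,9,10,11,12,13,14,15}
step 2: eval (v0 < 8)                {0,1,2,3,4,5,6,7,8,9,10,11,12,13,14,15}
step 3: v0 <- 7                      {0,1,2,3,4,5,6,7,8,9,10,11,12,13,14,15}
step 4: v0 <- (v0 + 1)               {0,1,2,3,4,5,6,7,8,9,10,11,12,13,14,15}
step 5: eval (v0 < 8)                {0,1,2,3,4,5,6,7,8,9,10,11,12,13,14,15}
step 6: eval (max(v0, 2) == -3)      {0,1,2,3,4,5,6,7,8,9,10,11,12,13,14,15}
step 7: v3 <- v0                     {0,1,2,3,4,5,6,7,8,9,10,11,12,13,14,15}

Answer: 8 steps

v3: 8,8,8,8,8,8,8,8,8,8,8,8,8,8,8,8
v0: 8,8,8,8,8,8,8,8,8,8,8,8,8,8,8,8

steps = 8; useful = 128; efficiency = 128/128 = 1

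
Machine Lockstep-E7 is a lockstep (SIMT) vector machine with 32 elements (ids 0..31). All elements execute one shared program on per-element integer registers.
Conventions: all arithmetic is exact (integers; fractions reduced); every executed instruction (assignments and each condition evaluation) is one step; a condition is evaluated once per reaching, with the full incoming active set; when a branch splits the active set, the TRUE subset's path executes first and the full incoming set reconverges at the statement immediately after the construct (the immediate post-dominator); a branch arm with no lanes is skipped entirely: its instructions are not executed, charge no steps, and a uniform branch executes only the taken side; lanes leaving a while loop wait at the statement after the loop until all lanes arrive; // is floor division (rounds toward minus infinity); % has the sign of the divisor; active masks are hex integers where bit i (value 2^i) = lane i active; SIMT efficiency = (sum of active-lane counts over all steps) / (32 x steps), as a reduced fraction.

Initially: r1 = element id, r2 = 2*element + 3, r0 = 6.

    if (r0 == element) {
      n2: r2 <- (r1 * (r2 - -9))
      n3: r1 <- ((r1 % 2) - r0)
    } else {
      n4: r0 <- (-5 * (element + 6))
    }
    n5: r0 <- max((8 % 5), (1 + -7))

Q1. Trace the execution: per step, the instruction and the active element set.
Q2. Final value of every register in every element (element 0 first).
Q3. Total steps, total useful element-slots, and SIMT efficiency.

step 0: eval (r0 == element)         0xffffffff
step 1: r2 <- (r1 * (r2 - -9))       0x00000040
step 2: r1 <- ((r1 % 2) - r0)        0x00000040
step 3: r0 <- (-5 * (element + 6))   0xffffffbf
step 4: r0 <- max((8 % 5), (1 + -7)) 0xffffffff

Answer: 5 steps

r1: 0,1,2,3,4,5,-6,7,8,9,10,11,12,13,14,15,16,17,18,19,20,21,22,23,24,25,26,27,28,29,30,31
r2: 3,5,7,9,11,13,144,17,19,21,23,25,27,29,31,33,35,37,39,41,43,45,47,49,51,53,55,57,59,61,63,65
r0: 3,3,3,3,3,3,3,3,3,3,3,3,3,3,3,3,3,3,3,3,3,3,3,3,3,3,3,3,3,3,3,3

steps = 5; useful = 97; efficiency = 97/160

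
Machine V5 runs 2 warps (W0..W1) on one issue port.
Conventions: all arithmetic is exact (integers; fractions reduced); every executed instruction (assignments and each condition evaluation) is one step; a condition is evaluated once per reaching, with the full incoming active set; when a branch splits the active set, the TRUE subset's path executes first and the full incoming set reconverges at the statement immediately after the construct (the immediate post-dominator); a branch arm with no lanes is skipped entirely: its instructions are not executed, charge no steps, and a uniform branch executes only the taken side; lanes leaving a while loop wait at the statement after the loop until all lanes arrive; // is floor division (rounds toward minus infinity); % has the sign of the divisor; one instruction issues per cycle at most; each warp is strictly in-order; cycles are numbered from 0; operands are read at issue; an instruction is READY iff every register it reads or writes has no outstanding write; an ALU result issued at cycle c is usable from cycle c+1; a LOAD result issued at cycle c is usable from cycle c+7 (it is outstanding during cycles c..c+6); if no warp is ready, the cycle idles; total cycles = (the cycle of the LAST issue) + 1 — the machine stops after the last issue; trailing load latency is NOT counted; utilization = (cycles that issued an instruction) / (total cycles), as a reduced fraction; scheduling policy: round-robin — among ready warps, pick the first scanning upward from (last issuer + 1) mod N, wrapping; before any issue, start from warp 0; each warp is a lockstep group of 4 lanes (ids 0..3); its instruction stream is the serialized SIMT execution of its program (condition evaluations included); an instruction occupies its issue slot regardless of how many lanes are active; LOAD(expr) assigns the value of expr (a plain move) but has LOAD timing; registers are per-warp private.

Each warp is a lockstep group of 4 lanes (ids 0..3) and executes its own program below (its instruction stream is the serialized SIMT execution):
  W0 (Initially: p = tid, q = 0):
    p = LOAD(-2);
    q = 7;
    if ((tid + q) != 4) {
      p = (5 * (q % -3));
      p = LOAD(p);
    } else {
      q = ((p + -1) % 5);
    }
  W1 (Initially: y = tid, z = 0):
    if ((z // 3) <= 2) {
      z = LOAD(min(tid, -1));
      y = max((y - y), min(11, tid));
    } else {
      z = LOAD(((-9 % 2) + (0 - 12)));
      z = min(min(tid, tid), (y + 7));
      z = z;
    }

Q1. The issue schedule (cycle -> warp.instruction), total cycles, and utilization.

cycle 0: W0.I0
cycle 1: W1.I0
cycle 2: W0.I1
cycle 3: W1.I1
cycle 4: W0.I2
cycle 5: W1.I2
cycle 6: idle
cycle 7: W0.I3
cycle 8: W0.I4

Answer: 9 cycles, utilization 8/9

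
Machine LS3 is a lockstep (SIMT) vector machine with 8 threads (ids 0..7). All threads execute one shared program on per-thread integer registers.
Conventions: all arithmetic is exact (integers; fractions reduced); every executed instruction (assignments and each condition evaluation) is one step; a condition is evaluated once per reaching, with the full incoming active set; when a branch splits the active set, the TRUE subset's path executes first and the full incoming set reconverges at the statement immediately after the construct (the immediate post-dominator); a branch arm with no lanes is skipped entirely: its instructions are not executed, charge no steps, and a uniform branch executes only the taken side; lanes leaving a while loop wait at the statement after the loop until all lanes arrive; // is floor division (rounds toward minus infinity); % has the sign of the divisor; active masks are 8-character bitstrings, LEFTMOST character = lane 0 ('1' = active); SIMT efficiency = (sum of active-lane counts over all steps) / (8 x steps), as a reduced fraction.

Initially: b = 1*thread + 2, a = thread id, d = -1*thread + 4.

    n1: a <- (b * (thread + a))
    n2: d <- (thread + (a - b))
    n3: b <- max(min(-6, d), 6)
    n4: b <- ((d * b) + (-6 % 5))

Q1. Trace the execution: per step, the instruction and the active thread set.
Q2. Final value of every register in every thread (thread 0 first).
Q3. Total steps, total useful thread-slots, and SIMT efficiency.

step 0: a <- (b * (thread + a))      11111111
step 1: d <- (thread + (a - b))      11111111
step 2: b <- max(min(-6, d), 6)      11111111
step 3: b <- ((d * b) + (-6 % 5))    11111111

Answer: 4 steps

b: -8,28,88,172,280,412,568,748
a: 0,6,16,30,48,70,96,126
d: -2,4,14,28,46,68,94,124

steps = 4; useful = 32; efficiency = 32/32 = 1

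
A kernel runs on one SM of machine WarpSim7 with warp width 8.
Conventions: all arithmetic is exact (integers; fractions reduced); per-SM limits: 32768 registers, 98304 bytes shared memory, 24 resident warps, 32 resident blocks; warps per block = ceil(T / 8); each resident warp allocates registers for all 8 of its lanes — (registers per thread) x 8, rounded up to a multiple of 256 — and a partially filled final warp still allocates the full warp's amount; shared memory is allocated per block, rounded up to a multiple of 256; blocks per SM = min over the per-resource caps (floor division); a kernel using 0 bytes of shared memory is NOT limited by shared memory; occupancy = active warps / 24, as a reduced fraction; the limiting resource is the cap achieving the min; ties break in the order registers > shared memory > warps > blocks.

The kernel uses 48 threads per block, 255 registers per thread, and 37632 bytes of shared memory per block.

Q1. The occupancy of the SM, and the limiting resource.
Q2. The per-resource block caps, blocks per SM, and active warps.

Answer: occupancy 1/2, limited by registers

registers: 2 blocks
shared memory: 2 blocks
warps: 4 blocks
blocks: 32 blocks

Answer: 2 blocks, 12 active warps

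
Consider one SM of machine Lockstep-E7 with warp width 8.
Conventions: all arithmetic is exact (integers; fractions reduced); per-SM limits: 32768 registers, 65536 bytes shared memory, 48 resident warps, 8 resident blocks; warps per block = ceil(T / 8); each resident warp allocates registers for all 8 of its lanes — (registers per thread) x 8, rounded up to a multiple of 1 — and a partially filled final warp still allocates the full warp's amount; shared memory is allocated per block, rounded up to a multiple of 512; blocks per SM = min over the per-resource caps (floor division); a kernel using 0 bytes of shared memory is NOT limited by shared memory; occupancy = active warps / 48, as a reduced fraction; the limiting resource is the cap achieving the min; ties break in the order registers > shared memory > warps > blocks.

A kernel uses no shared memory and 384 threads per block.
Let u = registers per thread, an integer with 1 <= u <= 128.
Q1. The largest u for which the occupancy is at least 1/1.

Answer: u = 85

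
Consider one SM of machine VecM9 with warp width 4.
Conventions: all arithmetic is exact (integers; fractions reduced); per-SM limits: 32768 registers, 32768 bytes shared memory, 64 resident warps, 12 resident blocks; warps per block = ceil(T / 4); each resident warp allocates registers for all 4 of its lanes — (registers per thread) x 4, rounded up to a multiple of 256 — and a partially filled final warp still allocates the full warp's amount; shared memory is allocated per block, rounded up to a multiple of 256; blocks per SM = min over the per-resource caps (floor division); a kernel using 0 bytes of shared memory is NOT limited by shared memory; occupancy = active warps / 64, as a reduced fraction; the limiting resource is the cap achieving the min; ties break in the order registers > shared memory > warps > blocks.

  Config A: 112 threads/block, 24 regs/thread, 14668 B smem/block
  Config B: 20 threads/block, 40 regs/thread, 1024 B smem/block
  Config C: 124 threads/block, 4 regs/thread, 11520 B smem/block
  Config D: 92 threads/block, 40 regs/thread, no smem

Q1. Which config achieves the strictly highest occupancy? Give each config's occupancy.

occupancies: A 7/8, B 15/16, C 31/32, D 23/32

Answer: C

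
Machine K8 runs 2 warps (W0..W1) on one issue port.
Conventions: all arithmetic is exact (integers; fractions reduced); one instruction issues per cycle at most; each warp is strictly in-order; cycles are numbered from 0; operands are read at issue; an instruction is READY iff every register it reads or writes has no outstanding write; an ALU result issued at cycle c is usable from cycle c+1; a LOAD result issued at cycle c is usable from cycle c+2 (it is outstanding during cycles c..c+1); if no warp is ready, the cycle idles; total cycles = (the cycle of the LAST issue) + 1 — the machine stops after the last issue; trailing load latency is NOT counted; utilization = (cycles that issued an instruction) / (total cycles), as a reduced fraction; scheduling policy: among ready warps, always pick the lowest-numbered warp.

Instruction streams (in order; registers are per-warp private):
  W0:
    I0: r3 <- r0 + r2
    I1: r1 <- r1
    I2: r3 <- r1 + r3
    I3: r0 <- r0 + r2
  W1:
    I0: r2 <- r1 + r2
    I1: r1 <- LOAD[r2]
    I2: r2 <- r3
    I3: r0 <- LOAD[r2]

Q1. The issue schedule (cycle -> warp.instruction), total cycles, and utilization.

cycle 0: W0.I0
cycle 1: W0.I1
cycle 2: W0.I2
cycle 3: W0.I3
cycle 4: W1.I0
cycle 5: W1.I1
cycle 6: W1.I2
cycle 7: W1.I3

Answer: 8 cycles, utilization 1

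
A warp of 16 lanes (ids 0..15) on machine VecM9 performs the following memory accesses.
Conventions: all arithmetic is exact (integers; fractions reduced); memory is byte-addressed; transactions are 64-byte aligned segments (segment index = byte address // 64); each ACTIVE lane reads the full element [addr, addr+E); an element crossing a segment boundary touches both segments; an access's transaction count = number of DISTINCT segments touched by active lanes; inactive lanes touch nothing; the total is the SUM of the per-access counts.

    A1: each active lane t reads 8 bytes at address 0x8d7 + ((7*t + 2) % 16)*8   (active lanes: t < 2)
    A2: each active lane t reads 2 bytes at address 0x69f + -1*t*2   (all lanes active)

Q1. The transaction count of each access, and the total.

A1: 2 transactions
A2: 1 transaction

Answer: 2,1; total 3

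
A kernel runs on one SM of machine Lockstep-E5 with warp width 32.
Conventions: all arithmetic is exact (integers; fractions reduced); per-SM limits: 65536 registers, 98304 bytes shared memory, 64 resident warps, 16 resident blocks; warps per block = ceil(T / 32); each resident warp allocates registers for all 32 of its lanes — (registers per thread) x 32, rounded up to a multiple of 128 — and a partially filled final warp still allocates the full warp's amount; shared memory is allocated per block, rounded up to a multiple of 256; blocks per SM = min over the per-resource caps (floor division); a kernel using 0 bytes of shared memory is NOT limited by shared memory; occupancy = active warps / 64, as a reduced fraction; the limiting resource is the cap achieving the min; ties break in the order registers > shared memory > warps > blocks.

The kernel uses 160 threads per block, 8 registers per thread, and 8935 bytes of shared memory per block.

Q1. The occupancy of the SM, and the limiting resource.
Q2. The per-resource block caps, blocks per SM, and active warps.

Answer: occupancy 25/32, limited by shared memory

registers: 51 blocks
shared memory: 10 blocks
warps: 12 blocks
blocks: 16 blocks

Answer: 10 blocks, 50 active warps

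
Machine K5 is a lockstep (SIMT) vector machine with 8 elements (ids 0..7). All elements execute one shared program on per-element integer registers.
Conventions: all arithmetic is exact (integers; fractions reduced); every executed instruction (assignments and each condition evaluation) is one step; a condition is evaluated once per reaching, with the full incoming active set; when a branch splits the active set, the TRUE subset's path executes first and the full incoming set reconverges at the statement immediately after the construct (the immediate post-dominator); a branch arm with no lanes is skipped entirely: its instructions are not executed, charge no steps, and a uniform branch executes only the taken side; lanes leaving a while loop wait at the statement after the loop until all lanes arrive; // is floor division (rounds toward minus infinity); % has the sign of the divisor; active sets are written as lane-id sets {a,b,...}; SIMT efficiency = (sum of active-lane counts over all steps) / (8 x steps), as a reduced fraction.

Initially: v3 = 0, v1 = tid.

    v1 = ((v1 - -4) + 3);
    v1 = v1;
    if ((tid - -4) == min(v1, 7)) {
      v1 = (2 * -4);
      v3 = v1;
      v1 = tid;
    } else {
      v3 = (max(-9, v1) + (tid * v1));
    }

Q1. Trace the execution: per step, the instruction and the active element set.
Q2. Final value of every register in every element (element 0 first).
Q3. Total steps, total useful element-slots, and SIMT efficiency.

step 0: v1 <- ((v1 - -4) + 3)        {0,1,2,3,4,5,6,7}
step 1: v1 <- v1                     {0,1,2,3,4,5,6,7}
step 2: eval ((tid - -4) == min(v1, 7)) {0,1,2,3,4,5,6,7}
step 3: v1 <- (2 * -4)               {3}
step 4: v3 <- v1                     {3}
step 5: v1 <- tid                    {3}
step 6: v3 <- (max(-9, v1) + (tid * v1)) {0,1,2,4,5,6,7}

Answer: 7 steps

v3: 7,16,27,-8,55,72,91,112
v1: 7,8,9,3,11,12,13,14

steps = 7; useful = 34; efficiency = 34/56 = 17/28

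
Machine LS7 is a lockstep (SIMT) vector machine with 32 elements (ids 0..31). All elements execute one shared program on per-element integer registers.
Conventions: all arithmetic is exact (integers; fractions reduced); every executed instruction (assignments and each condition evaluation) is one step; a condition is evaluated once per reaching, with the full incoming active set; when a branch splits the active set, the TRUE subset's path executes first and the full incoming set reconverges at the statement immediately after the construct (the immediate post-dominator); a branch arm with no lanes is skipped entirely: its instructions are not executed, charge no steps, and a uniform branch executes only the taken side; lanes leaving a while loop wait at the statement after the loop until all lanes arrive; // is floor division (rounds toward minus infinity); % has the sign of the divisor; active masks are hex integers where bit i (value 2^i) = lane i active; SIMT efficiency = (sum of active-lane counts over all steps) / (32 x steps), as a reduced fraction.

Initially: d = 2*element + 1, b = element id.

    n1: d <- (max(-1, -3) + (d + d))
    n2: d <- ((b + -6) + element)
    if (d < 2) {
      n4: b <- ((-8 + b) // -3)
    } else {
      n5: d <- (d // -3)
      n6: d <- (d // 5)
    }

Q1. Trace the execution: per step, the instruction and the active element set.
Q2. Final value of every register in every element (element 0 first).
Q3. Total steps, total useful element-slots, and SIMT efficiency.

step 0: d <- (max(-1, -3) + (d + d)) 0xffffffff
step 1: d <- ((b + -6) + element)    0xffffffff
step 2: eval (d < 2)                 0xffffffff
step 3: b <- ((-8 + b) // -3)        0x0000000f
step 4: d <- (d // -3)               0xfffffff0
step 5: d <- (d // 5)                0xfffffff0

Answer: 6 steps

d: -6,-4,-2,0,-1,-1,-1,-1,-1,-1,-1,-2,-2,-2,-2,-2,-2,-2,-2,-3,-3,-3,-3,-3,-3,-3,-4,-4,-4,-4,-4,-4
b: 2,2,2,1,4,5,6,7,8,9,10,11,12,13,14,15,16,17,18,19,20,21,22,23,24,25,26,27,28,29,30,31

steps = 6; useful = 156; efficiency = 156/192 = 13/16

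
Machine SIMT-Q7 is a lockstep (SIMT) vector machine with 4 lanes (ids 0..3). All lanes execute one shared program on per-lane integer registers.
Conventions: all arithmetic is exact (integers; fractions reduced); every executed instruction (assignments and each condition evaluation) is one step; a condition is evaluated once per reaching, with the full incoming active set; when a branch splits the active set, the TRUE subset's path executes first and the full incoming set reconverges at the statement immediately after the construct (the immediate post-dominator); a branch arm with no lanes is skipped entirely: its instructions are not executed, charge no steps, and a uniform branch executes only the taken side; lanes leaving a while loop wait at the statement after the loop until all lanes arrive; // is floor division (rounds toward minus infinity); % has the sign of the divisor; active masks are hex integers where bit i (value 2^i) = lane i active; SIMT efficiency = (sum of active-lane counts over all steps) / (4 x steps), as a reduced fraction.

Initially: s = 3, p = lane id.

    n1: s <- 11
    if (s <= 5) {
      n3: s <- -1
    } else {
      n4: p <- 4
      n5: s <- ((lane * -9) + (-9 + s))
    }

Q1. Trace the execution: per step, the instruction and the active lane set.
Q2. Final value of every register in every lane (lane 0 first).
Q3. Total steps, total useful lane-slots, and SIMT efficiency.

step 0: s <- 11                      0xf
step 1: eval (s <= 5)                0xf
step 2: p <- 4                       0xf
step 3: s <- ((lane * -9) + (-9 + s)) 0xf

Answer: 4 steps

s: 2,-7,-16,-25
p: 4,4,4,4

steps = 4; useful = 16; efficiency = 16/16 = 1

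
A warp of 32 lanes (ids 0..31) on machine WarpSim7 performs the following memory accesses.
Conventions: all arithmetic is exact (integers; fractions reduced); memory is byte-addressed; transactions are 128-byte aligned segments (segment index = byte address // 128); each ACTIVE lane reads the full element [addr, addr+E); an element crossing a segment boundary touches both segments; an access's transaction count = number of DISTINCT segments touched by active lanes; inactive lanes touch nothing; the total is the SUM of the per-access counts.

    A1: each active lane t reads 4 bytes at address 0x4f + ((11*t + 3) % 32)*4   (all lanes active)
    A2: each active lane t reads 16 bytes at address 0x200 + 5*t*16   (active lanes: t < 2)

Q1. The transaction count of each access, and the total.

A1: 2 transactions
A2: 1 transaction

Answer: 2,1; total 3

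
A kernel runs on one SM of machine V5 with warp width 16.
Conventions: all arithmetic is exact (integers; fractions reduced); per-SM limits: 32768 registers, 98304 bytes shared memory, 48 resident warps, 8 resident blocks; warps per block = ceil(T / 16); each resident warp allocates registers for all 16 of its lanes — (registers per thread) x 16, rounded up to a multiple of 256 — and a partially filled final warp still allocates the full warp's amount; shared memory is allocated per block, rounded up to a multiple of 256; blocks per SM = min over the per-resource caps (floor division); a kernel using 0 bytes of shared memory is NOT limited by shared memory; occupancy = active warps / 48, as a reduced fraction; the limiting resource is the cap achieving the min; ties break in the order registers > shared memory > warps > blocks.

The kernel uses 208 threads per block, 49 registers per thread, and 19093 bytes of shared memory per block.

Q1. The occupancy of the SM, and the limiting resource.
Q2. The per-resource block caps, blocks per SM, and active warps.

Answer: occupancy 13/24, limited by registers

registers: 2 blocks
shared memory: 5 blocks
warps: 3 blocks
blocks: 8 blocks

Answer: 2 blocks, 26 active warps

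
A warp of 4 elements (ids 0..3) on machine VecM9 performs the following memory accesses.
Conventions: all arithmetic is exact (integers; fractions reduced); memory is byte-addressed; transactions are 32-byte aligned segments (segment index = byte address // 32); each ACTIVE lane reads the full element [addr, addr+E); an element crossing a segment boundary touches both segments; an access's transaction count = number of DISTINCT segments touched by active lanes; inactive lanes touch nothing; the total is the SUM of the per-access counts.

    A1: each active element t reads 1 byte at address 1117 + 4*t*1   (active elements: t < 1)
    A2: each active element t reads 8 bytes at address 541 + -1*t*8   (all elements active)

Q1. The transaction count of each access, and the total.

A1: 1 transaction
A2: 2 transactions

Answer: 1,2; total 3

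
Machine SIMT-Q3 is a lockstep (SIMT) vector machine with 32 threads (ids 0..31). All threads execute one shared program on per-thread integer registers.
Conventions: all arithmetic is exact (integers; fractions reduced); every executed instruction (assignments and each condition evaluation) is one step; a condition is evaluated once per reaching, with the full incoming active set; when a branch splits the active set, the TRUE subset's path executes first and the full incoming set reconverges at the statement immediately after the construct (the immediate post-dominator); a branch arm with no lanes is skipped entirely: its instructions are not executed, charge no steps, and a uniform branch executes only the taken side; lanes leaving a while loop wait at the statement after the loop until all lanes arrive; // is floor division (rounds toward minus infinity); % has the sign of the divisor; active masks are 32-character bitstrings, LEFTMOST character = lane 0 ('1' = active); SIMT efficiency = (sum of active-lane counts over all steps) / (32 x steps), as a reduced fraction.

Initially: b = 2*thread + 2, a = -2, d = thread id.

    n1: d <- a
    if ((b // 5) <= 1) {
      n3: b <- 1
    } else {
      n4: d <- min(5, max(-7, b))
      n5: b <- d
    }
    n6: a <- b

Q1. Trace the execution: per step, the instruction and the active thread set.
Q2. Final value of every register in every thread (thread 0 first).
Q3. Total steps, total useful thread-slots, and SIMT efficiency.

step 0: d <- a                       11111111111111111111111111111111
step 1: eval ((b // 5) <= 1)         11111111111111111111111111111111
step 2: b <- 1                       11110000000000000000000000000000
step 3: d <- min(5, max(-7, b))      00001111111111111111111111111111
step 4: b <- d                       00001111111111111111111111111111
step 5: a <- b                       11111111111111111111111111111111

Answer: 6 steps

b: 1,1,1,1,5,5,5,5,5,5,5,5,5,5,5,5,5,5,5,5,5,5,5,5,5,5,5,5,5,5,5,5
a: 1,1,1,1,5,5,5,5,5,5,5,5,5,5,5,5,5,5,5,5,5,5,5,5,5,5,5,5,5,5,5,5
d: -2,-2,-2,-2,5,5,5,5,5,5,5,5,5,5,5,5,5,5,5,5,5,5,5,5,5,5,5,5,5,5,5,5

steps = 6; useful = 156; efficiency = 156/192 = 13/16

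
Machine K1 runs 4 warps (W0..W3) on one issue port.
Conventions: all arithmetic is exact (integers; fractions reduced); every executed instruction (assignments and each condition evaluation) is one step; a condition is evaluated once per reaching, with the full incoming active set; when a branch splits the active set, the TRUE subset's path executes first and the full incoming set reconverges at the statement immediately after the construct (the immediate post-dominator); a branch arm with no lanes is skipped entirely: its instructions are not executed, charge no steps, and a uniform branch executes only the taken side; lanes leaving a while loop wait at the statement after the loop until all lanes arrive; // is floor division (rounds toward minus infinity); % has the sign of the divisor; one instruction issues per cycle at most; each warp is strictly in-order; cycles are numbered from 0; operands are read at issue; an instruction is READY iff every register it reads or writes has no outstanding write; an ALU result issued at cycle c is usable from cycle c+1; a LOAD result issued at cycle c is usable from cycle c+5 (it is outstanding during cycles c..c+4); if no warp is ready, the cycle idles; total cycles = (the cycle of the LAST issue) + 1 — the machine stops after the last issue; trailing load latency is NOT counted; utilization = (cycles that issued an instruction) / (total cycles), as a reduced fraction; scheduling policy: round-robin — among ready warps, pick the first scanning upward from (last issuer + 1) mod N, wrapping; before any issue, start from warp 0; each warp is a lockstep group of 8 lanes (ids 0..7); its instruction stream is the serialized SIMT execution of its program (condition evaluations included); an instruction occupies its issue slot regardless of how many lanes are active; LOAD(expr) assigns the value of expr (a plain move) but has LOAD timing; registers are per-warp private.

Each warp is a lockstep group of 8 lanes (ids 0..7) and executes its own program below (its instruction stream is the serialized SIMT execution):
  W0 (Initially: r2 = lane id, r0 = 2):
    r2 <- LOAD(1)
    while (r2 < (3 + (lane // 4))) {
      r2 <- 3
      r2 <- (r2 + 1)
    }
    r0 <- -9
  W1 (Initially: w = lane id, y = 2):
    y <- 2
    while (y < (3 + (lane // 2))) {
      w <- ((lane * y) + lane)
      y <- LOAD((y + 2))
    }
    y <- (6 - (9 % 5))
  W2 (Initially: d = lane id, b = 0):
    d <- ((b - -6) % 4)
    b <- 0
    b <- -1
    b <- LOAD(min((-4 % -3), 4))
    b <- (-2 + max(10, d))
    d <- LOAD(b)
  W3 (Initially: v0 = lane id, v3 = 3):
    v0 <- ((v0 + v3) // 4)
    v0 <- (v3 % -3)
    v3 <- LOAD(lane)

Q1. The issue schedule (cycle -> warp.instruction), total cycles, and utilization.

cycle 0: W0.I0
cycle 1: W1.I0
cycle 2: W2.I0
cycle 3: W3.I0
cycle 4: W1.I1
cycle 5: W2.I1
cycle 6: W3.I1
cycle 7: W0.I1
cycle 8: W1.I2
cycle 9: W2.I2
cycle 10: W3.I2
cycle 11: W0.I2
cycle 12: W1.I3
cycle 13: W2.I3
cycle 14: W0.I3
cycle 15: W0.I4
cycle 16: W0.I5
cycle 17: W1.I4
cycle 18: W2.I4
cycle 19: W1.I5
cycle 20: W2.I5
cycle 21: W1.I6
cycle 22: idle
cycle 23: idle
cycle 24: idle
cycle 25: idle
cycle 26: W1.I7
cycle 27: W1.I8

Answer: 28 cycles, utilization 6/7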